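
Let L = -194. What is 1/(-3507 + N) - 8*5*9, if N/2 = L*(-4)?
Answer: -703801/1955 ≈ -360.00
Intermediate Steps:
N = 1552 (N = 2*(-194*(-4)) = 2*776 = 1552)
1/(-3507 + N) - 8*5*9 = 1/(-3507 + 1552) - 8*5*9 = 1/(-1955) - 40*9 = -1/1955 - 360 = -703801/1955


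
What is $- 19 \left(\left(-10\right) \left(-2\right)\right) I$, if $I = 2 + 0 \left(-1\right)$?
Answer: $-760$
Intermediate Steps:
$I = 2$ ($I = 2 + 0 = 2$)
$- 19 \left(\left(-10\right) \left(-2\right)\right) I = - 19 \left(\left(-10\right) \left(-2\right)\right) 2 = \left(-19\right) 20 \cdot 2 = \left(-380\right) 2 = -760$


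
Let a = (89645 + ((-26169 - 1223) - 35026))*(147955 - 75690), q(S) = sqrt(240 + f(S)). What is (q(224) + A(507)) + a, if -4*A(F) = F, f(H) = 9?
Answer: 7870236113/4 + sqrt(249) ≈ 1.9676e+9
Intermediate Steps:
A(F) = -F/4
q(S) = sqrt(249) (q(S) = sqrt(240 + 9) = sqrt(249))
a = 1967559155 (a = (89645 + (-27392 - 35026))*72265 = (89645 - 62418)*72265 = 27227*72265 = 1967559155)
(q(224) + A(507)) + a = (sqrt(249) - 1/4*507) + 1967559155 = (sqrt(249) - 507/4) + 1967559155 = (-507/4 + sqrt(249)) + 1967559155 = 7870236113/4 + sqrt(249)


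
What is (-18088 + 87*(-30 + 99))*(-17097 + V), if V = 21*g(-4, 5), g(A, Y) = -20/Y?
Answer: 207632385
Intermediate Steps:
V = -84 (V = 21*(-20/5) = 21*(-20*⅕) = 21*(-4) = -84)
(-18088 + 87*(-30 + 99))*(-17097 + V) = (-18088 + 87*(-30 + 99))*(-17097 - 84) = (-18088 + 87*69)*(-17181) = (-18088 + 6003)*(-17181) = -12085*(-17181) = 207632385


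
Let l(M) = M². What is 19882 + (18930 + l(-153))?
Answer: 62221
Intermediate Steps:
19882 + (18930 + l(-153)) = 19882 + (18930 + (-153)²) = 19882 + (18930 + 23409) = 19882 + 42339 = 62221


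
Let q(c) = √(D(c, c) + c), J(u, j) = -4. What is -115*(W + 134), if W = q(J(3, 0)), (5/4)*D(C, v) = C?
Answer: -15410 - 138*I*√5 ≈ -15410.0 - 308.58*I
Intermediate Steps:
D(C, v) = 4*C/5
q(c) = 3*√5*√c/5 (q(c) = √(4*c/5 + c) = √(9*c/5) = 3*√5*√c/5)
W = 6*I*√5/5 (W = 3*√5*√(-4)/5 = 3*√5*(2*I)/5 = 6*I*√5/5 ≈ 2.6833*I)
-115*(W + 134) = -115*(6*I*√5/5 + 134) = -115*(134 + 6*I*√5/5) = -15410 - 138*I*√5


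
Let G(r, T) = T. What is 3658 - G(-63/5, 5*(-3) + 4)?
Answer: 3669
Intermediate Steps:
3658 - G(-63/5, 5*(-3) + 4) = 3658 - (5*(-3) + 4) = 3658 - (-15 + 4) = 3658 - 1*(-11) = 3658 + 11 = 3669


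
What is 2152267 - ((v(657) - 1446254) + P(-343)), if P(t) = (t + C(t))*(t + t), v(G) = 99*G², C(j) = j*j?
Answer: 41337186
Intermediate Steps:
C(j) = j²
P(t) = 2*t*(t + t²) (P(t) = (t + t²)*(t + t) = (t + t²)*(2*t) = 2*t*(t + t²))
2152267 - ((v(657) - 1446254) + P(-343)) = 2152267 - ((99*657² - 1446254) + 2*(-343)²*(1 - 343)) = 2152267 - ((99*431649 - 1446254) + 2*117649*(-342)) = 2152267 - ((42733251 - 1446254) - 80471916) = 2152267 - (41286997 - 80471916) = 2152267 - 1*(-39184919) = 2152267 + 39184919 = 41337186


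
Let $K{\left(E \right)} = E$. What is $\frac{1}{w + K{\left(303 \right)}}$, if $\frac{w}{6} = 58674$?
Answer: $\frac{1}{352347} \approx 2.8381 \cdot 10^{-6}$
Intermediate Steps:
$w = 352044$ ($w = 6 \cdot 58674 = 352044$)
$\frac{1}{w + K{\left(303 \right)}} = \frac{1}{352044 + 303} = \frac{1}{352347}$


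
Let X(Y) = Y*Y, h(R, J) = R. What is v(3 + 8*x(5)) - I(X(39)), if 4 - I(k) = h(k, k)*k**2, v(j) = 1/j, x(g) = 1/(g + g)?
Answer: 66856131388/19 ≈ 3.5187e+9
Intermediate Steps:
x(g) = 1/(2*g)
X(Y) = Y**2
I(k) = 4 - k**3 (I(k) = 4 - k*k**2 = 4 - k**3)
v(3 + 8*x(5)) - I(X(39)) = 1/(3 + 8*((1/2)/5)) - (4 - (39**2)**3) = 1/(3 + 8*((1/2)*(1/5))) - (4 - 1*1521**3) = 1/(3 + 8*(1/10)) - (4 - 1*3518743761) = 1/(3 + 4/5) - (4 - 3518743761) = 1/(19/5) - 1*(-3518743757) = 5/19 + 3518743757 = 66856131388/19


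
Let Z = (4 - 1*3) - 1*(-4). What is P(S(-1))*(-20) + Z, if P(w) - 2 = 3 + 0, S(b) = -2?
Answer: -95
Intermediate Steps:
P(w) = 5 (P(w) = 2 + (3 + 0) = 2 + 3 = 5)
Z = 5 (Z = (4 - 3) + 4 = 1 + 4 = 5)
P(S(-1))*(-20) + Z = 5*(-20) + 5 = -100 + 5 = -95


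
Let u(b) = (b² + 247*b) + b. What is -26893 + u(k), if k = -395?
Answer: 31172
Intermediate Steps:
u(b) = b² + 248*b
-26893 + u(k) = -26893 - 395*(248 - 395) = -26893 - 395*(-147) = -26893 + 58065 = 31172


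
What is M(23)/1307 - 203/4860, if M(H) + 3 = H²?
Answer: 2291039/6352020 ≈ 0.36068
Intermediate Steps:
M(H) = -3 + H²
M(23)/1307 - 203/4860 = (-3 + 23²)/1307 - 203/4860 = (-3 + 529)*(1/1307) - 203*1/4860 = 526*(1/1307) - 203/4860 = 526/1307 - 203/4860 = 2291039/6352020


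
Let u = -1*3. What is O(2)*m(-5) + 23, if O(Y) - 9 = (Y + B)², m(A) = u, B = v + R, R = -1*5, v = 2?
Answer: -7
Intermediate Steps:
R = -5
u = -3
B = -3 (B = 2 - 5 = -3)
m(A) = -3
O(Y) = 9 + (-3 + Y)² (O(Y) = 9 + (Y - 3)² = 9 + (-3 + Y)²)
O(2)*m(-5) + 23 = (9 + (-3 + 2)²)*(-3) + 23 = (9 + (-1)²)*(-3) + 23 = (9 + 1)*(-3) + 23 = 10*(-3) + 23 = -30 + 23 = -7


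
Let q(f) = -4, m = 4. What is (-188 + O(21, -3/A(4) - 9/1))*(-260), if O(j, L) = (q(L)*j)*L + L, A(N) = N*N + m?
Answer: -148577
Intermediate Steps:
A(N) = 4 + N**2 (A(N) = N*N + 4 = N**2 + 4 = 4 + N**2)
O(j, L) = L - 4*L*j (O(j, L) = (-4*j)*L + L = -4*L*j + L = L - 4*L*j)
(-188 + O(21, -3/A(4) - 9/1))*(-260) = (-188 + (-3/(4 + 4**2) - 9/1)*(1 - 4*21))*(-260) = (-188 + (-3/(4 + 16) - 9*1)*(1 - 84))*(-260) = (-188 + (-3/20 - 9)*(-83))*(-260) = (-188 - 183/20*(-83))*(-260) = (-188 + 15189/20)*(-260) = (11429/20)*(-260) = -148577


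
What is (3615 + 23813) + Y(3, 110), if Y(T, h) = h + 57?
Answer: 27595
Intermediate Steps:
Y(T, h) = 57 + h
(3615 + 23813) + Y(3, 110) = (3615 + 23813) + (57 + 110) = 27428 + 167 = 27595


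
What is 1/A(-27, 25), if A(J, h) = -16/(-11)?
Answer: 11/16 ≈ 0.68750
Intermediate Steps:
A(J, h) = 16/11 (A(J, h) = -16*(-1/11) = 16/11)
1/A(-27, 25) = 1/(16/11) = 11/16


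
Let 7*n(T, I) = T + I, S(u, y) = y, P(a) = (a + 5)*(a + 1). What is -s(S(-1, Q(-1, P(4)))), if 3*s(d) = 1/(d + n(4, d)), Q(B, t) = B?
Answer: 7/12 ≈ 0.58333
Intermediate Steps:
P(a) = (1 + a)*(5 + a) (P(a) = (5 + a)*(1 + a) = (1 + a)*(5 + a))
n(T, I) = I/7 + T/7 (n(T, I) = (T + I)/7 = (I + T)/7 = I/7 + T/7)
s(d) = 1/(3*(4/7 + 8*d/7)) (s(d) = 1/(3*(d + (d/7 + (1/7)*4))) = 1/(3*(d + (d/7 + 4/7))) = 1/(3*(d + (4/7 + d/7))) = 1/(3*(4/7 + 8*d/7)))
-s(S(-1, Q(-1, P(4)))) = -7/(12*(1 + 2*(-1))) = -7/(12*(1 - 2)) = -7/(12*(-1)) = -7*(-1)/12 = -1*(-7/12) = 7/12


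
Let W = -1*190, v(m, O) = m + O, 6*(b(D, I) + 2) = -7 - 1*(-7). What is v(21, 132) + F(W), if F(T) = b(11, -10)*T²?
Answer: -72047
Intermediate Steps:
b(D, I) = -2 (b(D, I) = -2 + (-7 - 1*(-7))/6 = -2 + (-7 + 7)/6 = -2 + (⅙)*0 = -2 + 0 = -2)
v(m, O) = O + m
W = -190
F(T) = -2*T²
v(21, 132) + F(W) = (132 + 21) - 2*(-190)² = 153 - 2*36100 = 153 - 72200 = -72047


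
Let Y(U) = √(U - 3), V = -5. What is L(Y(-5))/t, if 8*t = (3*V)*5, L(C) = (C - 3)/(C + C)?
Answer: -4/75 - I*√2/25 ≈ -0.053333 - 0.056569*I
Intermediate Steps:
Y(U) = √(-3 + U)
L(C) = (-3 + C)/(2*C) (L(C) = (-3 + C)/((2*C)) = (-3 + C)*(1/(2*C)) = (-3 + C)/(2*C))
t = -75/8 (t = ((3*(-5))*5)/8 = (-15*5)/8 = (⅛)*(-75) = -75/8 ≈ -9.3750)
L(Y(-5))/t = ((-3 + √(-3 - 5))/(2*(√(-3 - 5))))/(-75/8) = ((-3 + √(-8))/(2*(√(-8))))*(-8/75) = ((-3 + 2*I*√2)/(2*((2*I*√2))))*(-8/75) = ((-I*√2/4)*(-3 + 2*I*√2)/2)*(-8/75) = -I*√2*(-3 + 2*I*√2)/8*(-8/75) = I*√2*(-3 + 2*I*√2)/75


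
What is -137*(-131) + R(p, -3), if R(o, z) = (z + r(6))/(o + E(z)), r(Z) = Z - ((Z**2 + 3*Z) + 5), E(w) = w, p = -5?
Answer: 17954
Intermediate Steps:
r(Z) = -5 - Z**2 - 2*Z (r(Z) = Z - (5 + Z**2 + 3*Z) = Z + (-5 - Z**2 - 3*Z) = -5 - Z**2 - 2*Z)
R(o, z) = (-53 + z)/(o + z) (R(o, z) = (z + (-5 - 1*6**2 - 2*6))/(o + z) = (z + (-5 - 1*36 - 12))/(o + z) = (z + (-5 - 36 - 12))/(o + z) = (z - 53)/(o + z) = (-53 + z)/(o + z))
-137*(-131) + R(p, -3) = -137*(-131) + (-53 - 3)/(-5 - 3) = 17947 - 56/(-8) = 17947 - 1/8*(-56) = 17947 + 7 = 17954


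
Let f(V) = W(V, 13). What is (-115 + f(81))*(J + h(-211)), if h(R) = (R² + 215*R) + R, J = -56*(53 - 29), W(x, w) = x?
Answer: 81566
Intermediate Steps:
J = -1344 (J = -56*24 = -1344)
f(V) = V
h(R) = R² + 216*R
(-115 + f(81))*(J + h(-211)) = (-115 + 81)*(-1344 - 211*(216 - 211)) = -34*(-1344 - 211*5) = -34*(-1344 - 1055) = -34*(-2399) = 81566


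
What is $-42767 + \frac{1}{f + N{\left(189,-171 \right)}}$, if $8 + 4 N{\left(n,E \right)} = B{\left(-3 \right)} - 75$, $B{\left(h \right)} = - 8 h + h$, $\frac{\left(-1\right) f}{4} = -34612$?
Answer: $- \frac{11840685453}{276865} \approx -42767.0$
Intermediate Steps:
$f = 138448$ ($f = \left(-4\right) \left(-34612\right) = 138448$)
$B{\left(h \right)} = - 7 h$
$N{\left(n,E \right)} = - \frac{31}{2}$ ($N{\left(n,E \right)} = -2 + \frac{\left(-7\right) \left(-3\right) - 75}{4} = -2 + \frac{21 - 75}{4} = -2 + \frac{1}{4} \left(-54\right) = -2 - \frac{27}{2} = - \frac{31}{2}$)
$-42767 + \frac{1}{f + N{\left(189,-171 \right)}} = -42767 + \frac{1}{138448 - \frac{31}{2}} = -42767 + \frac{1}{\frac{276865}{2}} = -42767 + \frac{2}{276865} = - \frac{11840685453}{276865}$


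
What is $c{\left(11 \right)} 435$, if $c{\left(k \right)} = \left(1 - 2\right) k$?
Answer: $-4785$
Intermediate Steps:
$c{\left(k \right)} = - k$
$c{\left(11 \right)} 435 = \left(-1\right) 11 \cdot 435 = \left(-11\right) 435 = -4785$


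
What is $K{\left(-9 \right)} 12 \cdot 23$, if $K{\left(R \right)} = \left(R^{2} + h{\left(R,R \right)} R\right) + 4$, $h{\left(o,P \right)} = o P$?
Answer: $-177744$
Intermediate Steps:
$h{\left(o,P \right)} = P o$
$K{\left(R \right)} = 4 + R^{2} + R^{3}$ ($K{\left(R \right)} = \left(R^{2} + R R R\right) + 4 = \left(R^{2} + R^{2} R\right) + 4 = \left(R^{2} + R^{3}\right) + 4 = 4 + R^{2} + R^{3}$)
$K{\left(-9 \right)} 12 \cdot 23 = \left(4 + \left(-9\right)^{2} + \left(-9\right)^{3}\right) 12 \cdot 23 = \left(4 + 81 - 729\right) 276 = \left(-644\right) 276 = -177744$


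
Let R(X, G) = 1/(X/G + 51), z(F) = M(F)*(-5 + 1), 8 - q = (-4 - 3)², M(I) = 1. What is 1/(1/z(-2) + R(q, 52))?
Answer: -10444/2403 ≈ -4.3462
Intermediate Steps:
q = -41 (q = 8 - (-4 - 3)² = 8 - 1*(-7)² = 8 - 1*49 = 8 - 49 = -41)
z(F) = -4 (z(F) = 1*(-5 + 1) = 1*(-4) = -4)
R(X, G) = 1/(51 + X/G)
1/(1/z(-2) + R(q, 52)) = 1/(1/(-4) + 52/(-41 + 51*52)) = 1/(-¼ + 52/(-41 + 2652)) = 1/(-¼ + 52/2611) = 1/(-2403/10444) = -10444/2403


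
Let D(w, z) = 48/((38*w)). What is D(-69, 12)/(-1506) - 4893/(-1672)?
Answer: 84742219/28957368 ≈ 2.9264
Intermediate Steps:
D(w, z) = 24/(19*w) (D(w, z) = 48*(1/(38*w)) = 24/(19*w))
D(-69, 12)/(-1506) - 4893/(-1672) = ((24/19)/(-69))/(-1506) - 4893/(-1672) = ((24/19)*(-1/69))*(-1/1506) - 4893*(-1/1672) = -8/437*(-1/1506) + 4893/1672 = 4/329061 + 4893/1672 = 84742219/28957368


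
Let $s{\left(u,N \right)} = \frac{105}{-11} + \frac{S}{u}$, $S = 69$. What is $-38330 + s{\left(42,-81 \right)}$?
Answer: $- \frac{5904037}{154} \approx -38338.0$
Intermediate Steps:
$s{\left(u,N \right)} = - \frac{105}{11} + \frac{69}{u}$ ($s{\left(u,N \right)} = \frac{105}{-11} + \frac{69}{u} = 105 \left(- \frac{1}{11}\right) + \frac{69}{u} = - \frac{105}{11} + \frac{69}{u}$)
$-38330 + s{\left(42,-81 \right)} = -38330 - \left(\frac{105}{11} - \frac{69}{42}\right) = -38330 + \left(- \frac{105}{11} + 69 \cdot \frac{1}{42}\right) = -38330 + \left(- \frac{105}{11} + \frac{23}{14}\right) = -38330 - \frac{1217}{154} = - \frac{5904037}{154}$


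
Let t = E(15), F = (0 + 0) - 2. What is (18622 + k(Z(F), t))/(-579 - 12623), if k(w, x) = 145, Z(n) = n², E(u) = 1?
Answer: -2681/1886 ≈ -1.4215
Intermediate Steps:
F = -2 (F = 0 - 2 = -2)
t = 1
(18622 + k(Z(F), t))/(-579 - 12623) = (18622 + 145)/(-579 - 12623) = 18767/(-13202) = 18767*(-1/13202) = -2681/1886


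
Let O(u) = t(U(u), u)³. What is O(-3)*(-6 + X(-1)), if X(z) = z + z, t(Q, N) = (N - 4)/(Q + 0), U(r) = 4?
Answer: 343/8 ≈ 42.875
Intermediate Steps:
t(Q, N) = (-4 + N)/Q
X(z) = 2*z
O(u) = (-1 + u/4)³ (O(u) = ((-4 + u)/4)³ = (-1 + u/4)³)
O(-3)*(-6 + X(-1)) = ((-4 - 3)³/64)*(-6 + 2*(-1)) = ((1/64)*(-7)³)*(-6 - 2) = ((1/64)*(-343))*(-8) = -343/64*(-8) = 343/8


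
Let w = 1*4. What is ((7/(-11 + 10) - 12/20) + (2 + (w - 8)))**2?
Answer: 2304/25 ≈ 92.160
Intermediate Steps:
w = 4
((7/(-11 + 10) - 12/20) + (2 + (w - 8)))**2 = ((7/(-11 + 10) - 12/20) + (2 + (4 - 8)))**2 = ((7/(-1) - 12*1/20) + (2 - 4))**2 = ((7*(-1) - 3/5) - 2)**2 = ((-7 - 3/5) - 2)**2 = (-38/5 - 2)**2 = (-48/5)**2 = 2304/25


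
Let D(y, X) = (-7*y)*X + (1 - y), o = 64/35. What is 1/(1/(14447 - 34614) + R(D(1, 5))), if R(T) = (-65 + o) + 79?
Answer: 100835/1596069 ≈ 0.063177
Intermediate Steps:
o = 64/35 (o = 64*(1/35) = 64/35 ≈ 1.8286)
D(y, X) = 1 - y - 7*X*y (D(y, X) = -7*X*y + (1 - y) = 1 - y - 7*X*y)
R(T) = 554/35 (R(T) = (-65 + 64/35) + 79 = -2211/35 + 79 = 554/35)
1/(1/(14447 - 34614) + R(D(1, 5))) = 1/(1/(14447 - 34614) + 554/35) = 1/(1/(-20167) + 554/35) = 1/(-1/20167 + 554/35) = 1/(1596069/100835) = 100835/1596069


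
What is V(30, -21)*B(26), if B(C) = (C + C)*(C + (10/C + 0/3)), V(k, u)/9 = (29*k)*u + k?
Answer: -225227520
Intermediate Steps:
V(k, u) = 9*k + 261*k*u (V(k, u) = 9*((29*k)*u + k) = 9*(29*k*u + k) = 9*(k + 29*k*u) = 9*k + 261*k*u)
B(C) = 2*C*(C + 10/C) (B(C) = (2*C)*(C + (10/C + 0*(⅓))) = (2*C)*(C + (10/C + 0)) = (2*C)*(C + 10/C) = 2*C*(C + 10/C))
V(30, -21)*B(26) = (9*30*(1 + 29*(-21)))*(20 + 2*26²) = (9*30*(1 - 609))*(20 + 2*676) = (9*30*(-608))*(20 + 1352) = -164160*1372 = -225227520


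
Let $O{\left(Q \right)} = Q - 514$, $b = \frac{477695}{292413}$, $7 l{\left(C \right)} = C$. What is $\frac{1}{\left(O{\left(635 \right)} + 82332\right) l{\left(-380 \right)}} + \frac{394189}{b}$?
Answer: $\frac{103186573572483089}{427634474780} \approx 2.413 \cdot 10^{5}$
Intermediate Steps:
$l{\left(C \right)} = \frac{C}{7}$
$b = \frac{477695}{292413}$ ($b = 477695 \cdot \frac{1}{292413} = \frac{477695}{292413} \approx 1.6336$)
$O{\left(Q \right)} = -514 + Q$
$\frac{1}{\left(O{\left(635 \right)} + 82332\right) l{\left(-380 \right)}} + \frac{394189}{b} = \frac{1}{\left(\left(-514 + 635\right) + 82332\right) \frac{1}{7} \left(-380\right)} + \frac{394189}{\frac{477695}{292413}} = \frac{1}{\left(121 + 82332\right) \left(- \frac{380}{7}\right)} + 394189 \cdot \frac{292413}{477695} = \frac{1}{82453} \left(- \frac{7}{380}\right) + \frac{115265988057}{477695} = - \frac{1}{4476020} + \frac{115265988057}{477695} = \frac{103186573572483089}{427634474780}$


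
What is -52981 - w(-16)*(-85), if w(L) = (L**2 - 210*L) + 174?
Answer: 269169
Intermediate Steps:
w(L) = 174 + L**2 - 210*L
-52981 - w(-16)*(-85) = -52981 - (174 + (-16)**2 - 210*(-16))*(-85) = -52981 - (174 + 256 + 3360)*(-85) = -52981 - 3790*(-85) = -52981 - 1*(-322150) = -52981 + 322150 = 269169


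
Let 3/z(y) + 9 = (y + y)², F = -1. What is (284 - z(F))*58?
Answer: 82534/5 ≈ 16507.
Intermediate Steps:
z(y) = 3/(-9 + 4*y²) (z(y) = 3/(-9 + (y + y)²) = 3/(-9 + (2*y)²) = 3/(-9 + 4*y²))
(284 - z(F))*58 = (284 - 3/(-9 + 4*(-1)²))*58 = (284 - 3/(-9 + 4*1))*58 = (284 - 3/(-9 + 4))*58 = (284 - 3/(-5))*58 = (284 - 3*(-1)/5)*58 = (284 - 1*(-⅗))*58 = (284 + ⅗)*58 = (1423/5)*58 = 82534/5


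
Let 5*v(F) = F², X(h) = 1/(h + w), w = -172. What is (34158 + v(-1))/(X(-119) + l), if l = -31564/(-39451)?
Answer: 1960721840631/45728365 ≈ 42878.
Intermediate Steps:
l = 31564/39451 (l = -31564*(-1/39451) = 31564/39451 ≈ 0.80008)
X(h) = 1/(-172 + h) (X(h) = 1/(h - 172) = 1/(-172 + h))
v(F) = F²/5
(34158 + v(-1))/(X(-119) + l) = (34158 + (⅕)*(-1)²)/(1/(-172 - 119) + 31564/39451) = (34158 + (⅕)*1)/(1/(-291) + 31564/39451) = (34158 + ⅕)/(-1/291 + 31564/39451) = 170791/(5*(9145673/11480241)) = (170791/5)*(11480241/9145673) = 1960721840631/45728365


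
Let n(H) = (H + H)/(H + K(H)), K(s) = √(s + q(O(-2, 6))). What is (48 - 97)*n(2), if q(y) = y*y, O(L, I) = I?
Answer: 196/17 - 98*√38/17 ≈ -24.007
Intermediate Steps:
q(y) = y²
K(s) = √(36 + s) (K(s) = √(s + 6²) = √(s + 36) = √(36 + s))
n(H) = 2*H/(H + √(36 + H)) (n(H) = (H + H)/(H + √(36 + H)) = (2*H)/(H + √(36 + H)) = 2*H/(H + √(36 + H)))
(48 - 97)*n(2) = (48 - 97)*(2*2/(2 + √(36 + 2))) = -98*2/(2 + √38) = -196/(2 + √38)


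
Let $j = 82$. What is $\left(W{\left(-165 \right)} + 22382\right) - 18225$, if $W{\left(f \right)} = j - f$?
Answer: $4404$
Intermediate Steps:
$W{\left(f \right)} = 82 - f$
$\left(W{\left(-165 \right)} + 22382\right) - 18225 = \left(\left(82 - -165\right) + 22382\right) - 18225 = \left(\left(82 + 165\right) + 22382\right) - 18225 = \left(247 + 22382\right) - 18225 = 22629 - 18225 = 4404$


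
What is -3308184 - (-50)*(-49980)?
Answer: -5807184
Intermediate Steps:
-3308184 - (-50)*(-49980) = -3308184 - 1*2499000 = -3308184 - 2499000 = -5807184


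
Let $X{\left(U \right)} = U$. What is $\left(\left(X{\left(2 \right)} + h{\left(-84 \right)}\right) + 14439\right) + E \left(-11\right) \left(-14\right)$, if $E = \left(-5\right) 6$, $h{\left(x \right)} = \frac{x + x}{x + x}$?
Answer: $9822$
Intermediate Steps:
$h{\left(x \right)} = 1$ ($h{\left(x \right)} = \frac{2 x}{2 x} = 2 x \frac{1}{2 x} = 1$)
$E = -30$
$\left(\left(X{\left(2 \right)} + h{\left(-84 \right)}\right) + 14439\right) + E \left(-11\right) \left(-14\right) = \left(\left(2 + 1\right) + 14439\right) + \left(-30\right) \left(-11\right) \left(-14\right) = \left(3 + 14439\right) + 330 \left(-14\right) = 14442 - 4620 = 9822$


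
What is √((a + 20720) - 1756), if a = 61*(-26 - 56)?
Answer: √13962 ≈ 118.16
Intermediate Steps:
a = -5002 (a = 61*(-82) = -5002)
√((a + 20720) - 1756) = √((-5002 + 20720) - 1756) = √(15718 - 1756) = √13962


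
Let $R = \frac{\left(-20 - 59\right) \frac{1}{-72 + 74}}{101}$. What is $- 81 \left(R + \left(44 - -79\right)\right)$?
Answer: $- \frac{2006127}{202} \approx -9931.3$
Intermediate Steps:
$R = - \frac{79}{202}$ ($R = - \frac{79}{2} \cdot \frac{1}{101} = \left(-79\right) \frac{1}{2} \cdot \frac{1}{101} = \left(- \frac{79}{2}\right) \frac{1}{101} = - \frac{79}{202} \approx -0.39109$)
$- 81 \left(R + \left(44 - -79\right)\right) = - 81 \left(- \frac{79}{202} + \left(44 - -79\right)\right) = - 81 \left(- \frac{79}{202} + \left(44 + 79\right)\right) = - 81 \left(- \frac{79}{202} + 123\right) = \left(-81\right) \frac{24767}{202} = - \frac{2006127}{202}$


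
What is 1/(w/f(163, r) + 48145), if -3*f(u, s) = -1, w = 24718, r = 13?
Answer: 1/122299 ≈ 8.1767e-6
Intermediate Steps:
f(u, s) = 1/3 (f(u, s) = -1/3*(-1) = 1/3)
1/(w/f(163, r) + 48145) = 1/(24718/(1/3) + 48145) = 1/(24718*3 + 48145) = 1/(74154 + 48145) = 1/122299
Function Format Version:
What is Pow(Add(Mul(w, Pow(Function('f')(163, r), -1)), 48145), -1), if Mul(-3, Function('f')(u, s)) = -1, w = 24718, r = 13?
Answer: Rational(1, 122299) ≈ 8.1767e-6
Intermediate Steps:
Function('f')(u, s) = Rational(1, 3) (Function('f')(u, s) = Mul(Rational(-1, 3), -1) = Rational(1, 3))
Pow(Add(Mul(w, Pow(Function('f')(163, r), -1)), 48145), -1) = Pow(Add(Mul(24718, Pow(Rational(1, 3), -1)), 48145), -1) = Pow(Add(Mul(24718, 3), 48145), -1) = Pow(Add(74154, 48145), -1) = Pow(122299, -1) = Rational(1, 122299)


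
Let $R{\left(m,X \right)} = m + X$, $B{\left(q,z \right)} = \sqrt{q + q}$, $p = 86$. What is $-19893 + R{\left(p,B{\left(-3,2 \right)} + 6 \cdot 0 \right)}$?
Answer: $-19807 + i \sqrt{6} \approx -19807.0 + 2.4495 i$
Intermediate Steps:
$B{\left(q,z \right)} = \sqrt{2} \sqrt{q}$ ($B{\left(q,z \right)} = \sqrt{2 q} = \sqrt{2} \sqrt{q}$)
$R{\left(m,X \right)} = X + m$
$-19893 + R{\left(p,B{\left(-3,2 \right)} + 6 \cdot 0 \right)} = -19893 + \left(\left(\sqrt{2} \sqrt{-3} + 6 \cdot 0\right) + 86\right) = -19893 + \left(\left(\sqrt{2} i \sqrt{3} + 0\right) + 86\right) = -19893 + \left(\left(i \sqrt{6} + 0\right) + 86\right) = -19893 + \left(i \sqrt{6} + 86\right) = -19893 + \left(86 + i \sqrt{6}\right) = -19807 + i \sqrt{6}$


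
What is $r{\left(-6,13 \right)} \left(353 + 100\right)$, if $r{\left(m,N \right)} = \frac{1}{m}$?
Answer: $- \frac{151}{2} \approx -75.5$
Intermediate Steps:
$r{\left(-6,13 \right)} \left(353 + 100\right) = \frac{353 + 100}{-6} = \left(- \frac{1}{6}\right) 453 = - \frac{151}{2}$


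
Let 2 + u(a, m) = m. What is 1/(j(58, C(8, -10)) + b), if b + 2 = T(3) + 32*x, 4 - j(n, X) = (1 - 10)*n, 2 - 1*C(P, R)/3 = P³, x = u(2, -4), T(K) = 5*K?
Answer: 1/347 ≈ 0.0028818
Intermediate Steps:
u(a, m) = -2 + m
x = -6 (x = -2 - 4 = -6)
C(P, R) = 6 - 3*P³
j(n, X) = 4 + 9*n (j(n, X) = 4 - (1 - 10)*n = 4 - (-9)*n = 4 + 9*n)
b = -179 (b = -2 + (5*3 + 32*(-6)) = -2 + (15 - 192) = -2 - 177 = -179)
1/(j(58, C(8, -10)) + b) = 1/((4 + 9*58) - 179) = 1/((4 + 522) - 179) = 1/(526 - 179) = 1/347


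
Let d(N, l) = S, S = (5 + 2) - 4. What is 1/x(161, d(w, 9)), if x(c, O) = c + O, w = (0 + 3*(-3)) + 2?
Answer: 1/164 ≈ 0.0060976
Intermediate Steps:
w = -7 (w = (0 - 9) + 2 = -9 + 2 = -7)
S = 3 (S = 7 - 4 = 3)
d(N, l) = 3
x(c, O) = O + c
1/x(161, d(w, 9)) = 1/(3 + 161) = 1/164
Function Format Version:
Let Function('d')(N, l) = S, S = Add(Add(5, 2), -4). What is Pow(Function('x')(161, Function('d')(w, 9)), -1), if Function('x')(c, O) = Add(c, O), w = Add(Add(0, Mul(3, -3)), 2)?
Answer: Rational(1, 164) ≈ 0.0060976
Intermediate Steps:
w = -7 (w = Add(Add(0, -9), 2) = Add(-9, 2) = -7)
S = 3 (S = Add(7, -4) = 3)
Function('d')(N, l) = 3
Function('x')(c, O) = Add(O, c)
Pow(Function('x')(161, Function('d')(w, 9)), -1) = Pow(Add(3, 161), -1) = Pow(164, -1) = Rational(1, 164)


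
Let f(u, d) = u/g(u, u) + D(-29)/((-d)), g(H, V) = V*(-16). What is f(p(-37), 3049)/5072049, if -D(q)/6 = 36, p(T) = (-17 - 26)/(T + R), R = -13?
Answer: 407/247434838416 ≈ 1.6449e-9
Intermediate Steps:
g(H, V) = -16*V
p(T) = -43/(-13 + T) (p(T) = (-17 - 26)/(T - 13) = -43/(-13 + T))
D(q) = -216 (D(q) = -6*36 = -216)
f(u, d) = -1/16 + 216/d (f(u, d) = u/((-16*u)) - 216*(-1/d) = u*(-1/(16*u)) - (-216)/d = -1/16 + 216/d)
f(p(-37), 3049)/5072049 = ((1/16)*(3456 - 1*3049)/3049)/5072049 = ((1/16)*(1/3049)*(3456 - 3049))*(1/5072049) = ((1/16)*(1/3049)*407)*(1/5072049) = (407/48784)*(1/5072049) = 407/247434838416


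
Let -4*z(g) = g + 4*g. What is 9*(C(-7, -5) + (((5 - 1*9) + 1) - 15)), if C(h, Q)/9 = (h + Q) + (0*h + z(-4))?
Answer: -729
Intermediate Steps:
z(g) = -5*g/4 (z(g) = -(g + 4*g)/4 = -5*g/4)
C(h, Q) = 45 + 9*Q + 9*h (C(h, Q) = 9*((h + Q) + (0*h - 5/4*(-4))) = 9*((Q + h) + (0 + 5)) = 9*((Q + h) + 5) = 9*(5 + Q + h) = 45 + 9*Q + 9*h)
9*(C(-7, -5) + (((5 - 1*9) + 1) - 15)) = 9*((45 + 9*(-5) + 9*(-7)) + (((5 - 1*9) + 1) - 15)) = 9*((45 - 45 - 63) + (((5 - 9) + 1) - 15)) = 9*(-63 + ((-4 + 1) - 15)) = 9*(-63 + (-3 - 15)) = 9*(-63 - 18) = 9*(-81) = -729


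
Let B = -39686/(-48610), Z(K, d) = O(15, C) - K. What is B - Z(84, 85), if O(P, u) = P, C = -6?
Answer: 1696888/24305 ≈ 69.816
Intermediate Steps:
Z(K, d) = 15 - K
B = 19843/24305 (B = -39686*(-1/48610) = 19843/24305 ≈ 0.81642)
B - Z(84, 85) = 19843/24305 - (15 - 1*84) = 19843/24305 - (15 - 84) = 19843/24305 - 1*(-69) = 19843/24305 + 69 = 1696888/24305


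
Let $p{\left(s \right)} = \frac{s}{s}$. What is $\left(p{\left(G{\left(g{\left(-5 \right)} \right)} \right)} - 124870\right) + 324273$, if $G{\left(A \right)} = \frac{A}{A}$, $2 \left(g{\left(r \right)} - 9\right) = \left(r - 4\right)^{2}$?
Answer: $199404$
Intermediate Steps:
$g{\left(r \right)} = 9 + \frac{\left(-4 + r\right)^{2}}{2}$ ($g{\left(r \right)} = 9 + \frac{\left(r - 4\right)^{2}}{2} = 9 + \frac{\left(-4 + r\right)^{2}}{2}$)
$G{\left(A \right)} = 1$
$p{\left(s \right)} = 1$
$\left(p{\left(G{\left(g{\left(-5 \right)} \right)} \right)} - 124870\right) + 324273 = \left(1 - 124870\right) + 324273 = -124869 + 324273 = 199404$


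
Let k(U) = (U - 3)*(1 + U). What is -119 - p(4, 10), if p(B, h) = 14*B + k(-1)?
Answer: -175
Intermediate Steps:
k(U) = (1 + U)*(-3 + U) (k(U) = (-3 + U)*(1 + U) = (1 + U)*(-3 + U))
p(B, h) = 14*B (p(B, h) = 14*B + (-3 + (-1)**2 - 2*(-1)) = 14*B + (-3 + 1 + 2) = 14*B + 0 = 14*B)
-119 - p(4, 10) = -119 - 14*4 = -119 - 1*56 = -119 - 56 = -175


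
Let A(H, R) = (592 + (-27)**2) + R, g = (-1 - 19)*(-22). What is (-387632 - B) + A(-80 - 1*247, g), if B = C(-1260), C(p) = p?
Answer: -384611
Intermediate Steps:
g = 440 (g = -20*(-22) = 440)
B = -1260
A(H, R) = 1321 + R (A(H, R) = (592 + 729) + R = 1321 + R)
(-387632 - B) + A(-80 - 1*247, g) = (-387632 - 1*(-1260)) + (1321 + 440) = (-387632 + 1260) + 1761 = -386372 + 1761 = -384611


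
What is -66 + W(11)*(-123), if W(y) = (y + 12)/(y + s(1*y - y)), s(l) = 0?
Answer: -3555/11 ≈ -323.18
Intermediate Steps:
W(y) = (12 + y)/y (W(y) = (y + 12)/(y + 0) = (12 + y)/y)
-66 + W(11)*(-123) = -66 + ((12 + 11)/11)*(-123) = -66 + ((1/11)*23)*(-123) = -66 + (23/11)*(-123) = -66 - 2829/11 = -3555/11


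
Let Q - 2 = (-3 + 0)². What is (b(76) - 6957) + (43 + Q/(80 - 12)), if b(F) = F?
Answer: -464973/68 ≈ -6837.8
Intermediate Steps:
Q = 11 (Q = 2 + (-3 + 0)² = 2 + (-3)² = 2 + 9 = 11)
(b(76) - 6957) + (43 + Q/(80 - 12)) = (76 - 6957) + (43 + 11/(80 - 12)) = -6881 + (43 + 11/68) = -6881 + 2935/68 = -464973/68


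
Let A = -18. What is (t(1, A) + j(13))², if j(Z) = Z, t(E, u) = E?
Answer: 196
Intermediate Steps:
(t(1, A) + j(13))² = (1 + 13)² = 14² = 196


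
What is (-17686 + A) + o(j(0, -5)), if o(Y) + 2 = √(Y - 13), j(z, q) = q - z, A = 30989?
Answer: 13301 + 3*I*√2 ≈ 13301.0 + 4.2426*I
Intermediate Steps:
o(Y) = -2 + √(-13 + Y) (o(Y) = -2 + √(Y - 13) = -2 + √(-13 + Y))
(-17686 + A) + o(j(0, -5)) = (-17686 + 30989) + (-2 + √(-13 + (-5 - 1*0))) = 13303 + (-2 + √(-13 + (-5 + 0))) = 13303 + (-2 + √(-13 - 5)) = 13303 + (-2 + √(-18)) = 13303 + (-2 + 3*I*√2) = 13301 + 3*I*√2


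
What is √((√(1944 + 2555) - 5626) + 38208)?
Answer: √(32582 + √4499) ≈ 180.69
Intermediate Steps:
√((√(1944 + 2555) - 5626) + 38208) = √((√4499 - 5626) + 38208) = √((-5626 + √4499) + 38208) = √(32582 + √4499)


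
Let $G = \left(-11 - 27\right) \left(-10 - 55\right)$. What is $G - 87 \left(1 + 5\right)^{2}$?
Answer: $-662$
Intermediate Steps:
$G = 2470$ ($G = \left(-38\right) \left(-65\right) = 2470$)
$G - 87 \left(1 + 5\right)^{2} = 2470 - 87 \left(1 + 5\right)^{2} = 2470 - 87 \cdot 6^{2} = 2470 - 3132 = -662$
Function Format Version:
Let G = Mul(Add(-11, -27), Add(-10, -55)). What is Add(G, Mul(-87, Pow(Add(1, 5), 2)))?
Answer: -662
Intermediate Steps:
G = 2470 (G = Mul(-38, -65) = 2470)
Add(G, Mul(-87, Pow(Add(1, 5), 2))) = Add(2470, Mul(-87, Pow(Add(1, 5), 2))) = Add(2470, Mul(-87, Pow(6, 2))) = Add(2470, Mul(-87, 36)) = Add(2470, -3132) = -662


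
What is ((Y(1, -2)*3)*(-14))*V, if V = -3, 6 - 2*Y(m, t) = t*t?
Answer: 126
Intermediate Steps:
Y(m, t) = 3 - t²/2 (Y(m, t) = 3 - t*t/2 = 3 - t²/2)
((Y(1, -2)*3)*(-14))*V = (((3 - ½*(-2)²)*3)*(-14))*(-3) = (((3 - ½*4)*3)*(-14))*(-3) = (((3 - 2)*3)*(-14))*(-3) = ((1*3)*(-14))*(-3) = (3*(-14))*(-3) = -42*(-3) = 126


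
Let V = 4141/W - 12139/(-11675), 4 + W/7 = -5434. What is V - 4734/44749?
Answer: 16410430084551/19887375191950 ≈ 0.82517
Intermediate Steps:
W = -38066 (W = -28 + 7*(-5434) = -28 - 38038 = -38066)
V = 413736999/444420550 (V = 4141/(-38066) - 12139/(-11675) = 4141*(-1/38066) - 12139*(-1/11675) = -4141/38066 + 12139/11675 = 413736999/444420550 ≈ 0.93096)
V - 4734/44749 = 413736999/444420550 - 4734/44749 = 16410430084551/19887375191950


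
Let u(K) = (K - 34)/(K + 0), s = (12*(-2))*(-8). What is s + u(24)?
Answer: 2299/12 ≈ 191.58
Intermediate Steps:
s = 192 (s = -24*(-8) = 192)
u(K) = (-34 + K)/K
s + u(24) = 192 + (-34 + 24)/24 = 192 + (1/24)*(-10) = 192 - 5/12 = 2299/12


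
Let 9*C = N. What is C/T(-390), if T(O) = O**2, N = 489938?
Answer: 244969/684450 ≈ 0.35791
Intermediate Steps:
C = 489938/9 (C = (1/9)*489938 = 489938/9 ≈ 54438.)
C/T(-390) = 489938/(9*((-390)**2)) = (489938/9)/152100 = (489938/9)*(1/152100) = 244969/684450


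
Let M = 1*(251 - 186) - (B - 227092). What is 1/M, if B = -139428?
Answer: 1/366585 ≈ 2.7279e-6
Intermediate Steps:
M = 366585 (M = 1*(251 - 186) - (-139428 - 227092) = 1*65 - 1*(-366520) = 65 + 366520 = 366585)
1/M = 1/366585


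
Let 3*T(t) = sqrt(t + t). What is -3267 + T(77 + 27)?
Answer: -3267 + 4*sqrt(13)/3 ≈ -3262.2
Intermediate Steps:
T(t) = sqrt(2)*sqrt(t)/3 (T(t) = sqrt(t + t)/3 = sqrt(2*t)/3 = (sqrt(2)*sqrt(t))/3 = sqrt(2)*sqrt(t)/3)
-3267 + T(77 + 27) = -3267 + sqrt(2)*sqrt(77 + 27)/3 = -3267 + sqrt(2)*sqrt(104)/3 = -3267 + sqrt(2)*(2*sqrt(26))/3 = -3267 + 4*sqrt(13)/3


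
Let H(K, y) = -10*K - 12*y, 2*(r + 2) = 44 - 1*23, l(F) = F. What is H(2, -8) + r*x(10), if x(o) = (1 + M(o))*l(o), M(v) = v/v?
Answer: 246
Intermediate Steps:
r = 17/2 (r = -2 + (44 - 1*23)/2 = -2 + (44 - 23)/2 = -2 + (1/2)*21 = -2 + 21/2 = 17/2 ≈ 8.5000)
M(v) = 1
H(K, y) = -12*y - 10*K
x(o) = 2*o (x(o) = (1 + 1)*o = 2*o)
H(2, -8) + r*x(10) = (-12*(-8) - 10*2) + 17*(2*10)/2 = (96 - 20) + (17/2)*20 = 76 + 170 = 246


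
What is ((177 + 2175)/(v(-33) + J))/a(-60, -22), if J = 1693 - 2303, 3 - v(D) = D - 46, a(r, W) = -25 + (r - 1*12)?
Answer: 49/1067 ≈ 0.045923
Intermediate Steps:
a(r, W) = -37 + r (a(r, W) = -25 + (r - 12) = -25 + (-12 + r) = -37 + r)
v(D) = 49 - D (v(D) = 3 - (D - 46) = 3 - (-46 + D) = 3 + (46 - D) = 49 - D)
J = -610
((177 + 2175)/(v(-33) + J))/a(-60, -22) = ((177 + 2175)/((49 - 1*(-33)) - 610))/(-37 - 60) = (2352/((49 + 33) - 610))/(-97) = (2352/(82 - 610))*(-1/97) = (2352/(-528))*(-1/97) = (2352*(-1/528))*(-1/97) = -49/11*(-1/97) = 49/1067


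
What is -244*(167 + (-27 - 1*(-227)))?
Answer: -89548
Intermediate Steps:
-244*(167 + (-27 - 1*(-227))) = -244*(167 + (-27 + 227)) = -244*(167 + 200) = -244*367 = -89548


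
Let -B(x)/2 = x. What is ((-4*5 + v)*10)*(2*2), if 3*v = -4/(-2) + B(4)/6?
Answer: -7120/9 ≈ -791.11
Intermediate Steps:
B(x) = -2*x
v = 2/9 (v = (-4/(-2) - 2*4/6)/3 = (-4*(-½) - 8*⅙)/3 = (2 - 4/3)/3 = (⅓)*(⅔) = 2/9 ≈ 0.22222)
((-4*5 + v)*10)*(2*2) = ((-4*5 + 2/9)*10)*(2*2) = ((-20 + 2/9)*10)*4 = -178/9*10*4 = -1780/9*4 = -7120/9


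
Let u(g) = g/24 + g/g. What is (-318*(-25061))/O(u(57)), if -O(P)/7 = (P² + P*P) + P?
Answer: -85006912/1953 ≈ -43526.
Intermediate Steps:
u(g) = 1 + g/24 (u(g) = g*(1/24) + 1 = g/24 + 1 = 1 + g/24)
O(P) = -14*P² - 7*P (O(P) = -7*((P² + P*P) + P) = -7*((P² + P²) + P) = -7*(2*P² + P) = -7*(P + 2*P²) = -14*P² - 7*P)
(-318*(-25061))/O(u(57)) = (-318*(-25061))/((-7*(1 + (1/24)*57)*(1 + 2*(1 + (1/24)*57)))) = 7969398/((-7*(1 + 19/8)*(1 + 2*(1 + 19/8)))) = 7969398/((-7*27/8*(1 + 2*(27/8)))) = 7969398/((-7*27/8*(1 + 27/4))) = 7969398/((-7*27/8*31/4)) = 7969398/(-5859/32) = 7969398*(-32/5859) = -85006912/1953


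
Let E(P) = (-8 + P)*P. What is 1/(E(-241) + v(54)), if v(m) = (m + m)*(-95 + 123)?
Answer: 1/63033 ≈ 1.5865e-5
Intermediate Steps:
E(P) = P*(-8 + P)
v(m) = 56*m (v(m) = (2*m)*28 = 56*m)
1/(E(-241) + v(54)) = 1/(-241*(-8 - 241) + 56*54) = 1/(-241*(-249) + 3024) = 1/(60009 + 3024) = 1/63033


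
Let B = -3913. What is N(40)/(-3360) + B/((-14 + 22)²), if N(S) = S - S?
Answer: -3913/64 ≈ -61.141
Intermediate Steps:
N(S) = 0
N(40)/(-3360) + B/((-14 + 22)²) = 0/(-3360) - 3913/(-14 + 22)² = 0*(-1/3360) - 3913/(8²) = 0 - 3913/64 = -3913/64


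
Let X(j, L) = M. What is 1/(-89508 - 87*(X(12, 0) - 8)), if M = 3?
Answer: -1/89073 ≈ -1.1227e-5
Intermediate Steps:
X(j, L) = 3
1/(-89508 - 87*(X(12, 0) - 8)) = 1/(-89508 - 87*(3 - 8)) = 1/(-89508 - 87*(-5)) = 1/(-89508 + 435) = 1/(-89073) = -1/89073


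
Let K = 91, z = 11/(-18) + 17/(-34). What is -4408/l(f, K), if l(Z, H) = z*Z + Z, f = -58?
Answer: -684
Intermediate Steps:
z = -10/9 (z = 11*(-1/18) + 17*(-1/34) = -11/18 - 1/2 = -10/9 ≈ -1.1111)
l(Z, H) = -Z/9 (l(Z, H) = -10*Z/9 + Z = -Z/9)
-4408/l(f, K) = -4408/((-1/9*(-58))) = -4408/58/9 = -4408*9/58 = -684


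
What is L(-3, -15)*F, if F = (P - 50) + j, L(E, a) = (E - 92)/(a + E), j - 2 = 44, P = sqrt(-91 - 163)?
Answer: -190/9 + 95*I*sqrt(254)/18 ≈ -21.111 + 84.114*I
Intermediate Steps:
P = I*sqrt(254) (P = sqrt(-254) = I*sqrt(254) ≈ 15.937*I)
j = 46 (j = 2 + 44 = 46)
L(E, a) = (-92 + E)/(E + a)
F = -4 + I*sqrt(254) (F = (I*sqrt(254) - 50) + 46 = (-50 + I*sqrt(254)) + 46 = -4 + I*sqrt(254) ≈ -4.0 + 15.937*I)
L(-3, -15)*F = ((-92 - 3)/(-3 - 15))*(-4 + I*sqrt(254)) = (-95/(-18))*(-4 + I*sqrt(254)) = (-1/18*(-95))*(-4 + I*sqrt(254)) = 95*(-4 + I*sqrt(254))/18 = -190/9 + 95*I*sqrt(254)/18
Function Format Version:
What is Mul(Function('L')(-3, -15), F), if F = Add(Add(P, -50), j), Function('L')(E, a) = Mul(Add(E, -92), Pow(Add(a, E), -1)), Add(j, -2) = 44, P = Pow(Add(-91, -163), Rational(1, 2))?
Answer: Add(Rational(-190, 9), Mul(Rational(95, 18), I, Pow(254, Rational(1, 2)))) ≈ Add(-21.111, Mul(84.114, I))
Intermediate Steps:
P = Mul(I, Pow(254, Rational(1, 2))) (P = Pow(-254, Rational(1, 2)) = Mul(I, Pow(254, Rational(1, 2))) ≈ Mul(15.937, I))
j = 46 (j = Add(2, 44) = 46)
Function('L')(E, a) = Mul(Pow(Add(E, a), -1), Add(-92, E)) (Function('L')(E, a) = Mul(Add(-92, E), Pow(Add(E, a), -1)) = Mul(Pow(Add(E, a), -1), Add(-92, E)))
F = Add(-4, Mul(I, Pow(254, Rational(1, 2)))) (F = Add(Add(Mul(I, Pow(254, Rational(1, 2))), -50), 46) = Add(Add(-50, Mul(I, Pow(254, Rational(1, 2)))), 46) = Add(-4, Mul(I, Pow(254, Rational(1, 2)))) ≈ Add(-4.0000, Mul(15.937, I)))
Mul(Function('L')(-3, -15), F) = Mul(Mul(Pow(Add(-3, -15), -1), Add(-92, -3)), Add(-4, Mul(I, Pow(254, Rational(1, 2))))) = Mul(Mul(Pow(-18, -1), -95), Add(-4, Mul(I, Pow(254, Rational(1, 2))))) = Mul(Mul(Rational(-1, 18), -95), Add(-4, Mul(I, Pow(254, Rational(1, 2))))) = Mul(Rational(95, 18), Add(-4, Mul(I, Pow(254, Rational(1, 2))))) = Add(Rational(-190, 9), Mul(Rational(95, 18), I, Pow(254, Rational(1, 2))))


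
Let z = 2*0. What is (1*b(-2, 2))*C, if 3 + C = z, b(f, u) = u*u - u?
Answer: -6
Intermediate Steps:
b(f, u) = u² - u
z = 0
C = -3 (C = -3 + 0 = -3)
(1*b(-2, 2))*C = (1*(2*(-1 + 2)))*(-3) = (1*(2*1))*(-3) = (1*2)*(-3) = 2*(-3) = -6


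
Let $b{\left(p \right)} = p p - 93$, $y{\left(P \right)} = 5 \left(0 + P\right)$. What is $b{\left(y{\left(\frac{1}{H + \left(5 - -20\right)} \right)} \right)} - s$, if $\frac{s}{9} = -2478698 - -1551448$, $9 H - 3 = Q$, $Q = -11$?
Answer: $\frac{392965099998}{47089} \approx 8.3452 \cdot 10^{6}$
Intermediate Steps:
$H = - \frac{8}{9}$ ($H = \frac{1}{3} + \frac{1}{9} \left(-11\right) = \frac{1}{3} - \frac{11}{9} = - \frac{8}{9} \approx -0.88889$)
$y{\left(P \right)} = 5 P$
$b{\left(p \right)} = -93 + p^{2}$ ($b{\left(p \right)} = p^{2} - 93 = -93 + p^{2}$)
$s = -8345250$ ($s = 9 \left(-2478698 - -1551448\right) = 9 \left(-2478698 + 1551448\right) = 9 \left(-927250\right) = -8345250$)
$b{\left(y{\left(\frac{1}{H + \left(5 - -20\right)} \right)} \right)} - s = \left(-93 + \left(\frac{5}{- \frac{8}{9} + \left(5 - -20\right)}\right)^{2}\right) - -8345250 = \left(-93 + \left(\frac{5}{- \frac{8}{9} + \left(5 + 20\right)}\right)^{2}\right) + 8345250 = \left(-93 + \left(\frac{5}{- \frac{8}{9} + 25}\right)^{2}\right) + 8345250 = \left(-93 + \left(\frac{5}{\frac{217}{9}}\right)^{2}\right) + 8345250 = \left(-93 + \left(5 \cdot \frac{9}{217}\right)^{2}\right) + 8345250 = \left(-93 + \left(\frac{45}{217}\right)^{2}\right) + 8345250 = \left(-93 + \frac{2025}{47089}\right) + 8345250 = - \frac{4377252}{47089} + 8345250 = \frac{392965099998}{47089}$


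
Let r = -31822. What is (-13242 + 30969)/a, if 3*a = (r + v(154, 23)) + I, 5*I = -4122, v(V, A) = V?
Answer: -88635/54154 ≈ -1.6367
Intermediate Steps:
I = -4122/5 (I = (1/5)*(-4122) = -4122/5 ≈ -824.40)
a = -54154/5 (a = ((-31822 + 154) - 4122/5)/3 = (-31668 - 4122/5)/3 = (1/3)*(-162462/5) = -54154/5 ≈ -10831.)
(-13242 + 30969)/a = (-13242 + 30969)/(-54154/5) = 17727*(-5/54154) = -88635/54154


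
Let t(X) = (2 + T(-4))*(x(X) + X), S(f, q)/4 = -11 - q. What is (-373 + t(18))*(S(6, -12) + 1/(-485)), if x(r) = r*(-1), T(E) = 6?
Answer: -723247/485 ≈ -1491.2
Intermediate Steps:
S(f, q) = -44 - 4*q (S(f, q) = 4*(-11 - q) = -44 - 4*q)
x(r) = -r
t(X) = 0 (t(X) = (2 + 6)*(-X + X) = 8*0 = 0)
(-373 + t(18))*(S(6, -12) + 1/(-485)) = (-373 + 0)*((-44 - 4*(-12)) + 1/(-485)) = -373*((-44 + 48) - 1/485) = -373*(4 - 1/485) = -373*1939/485 = -723247/485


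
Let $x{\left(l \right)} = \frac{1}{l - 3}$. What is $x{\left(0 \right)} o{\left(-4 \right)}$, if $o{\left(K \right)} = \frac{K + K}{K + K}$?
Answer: $- \frac{1}{3} \approx -0.33333$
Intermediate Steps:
$x{\left(l \right)} = \frac{1}{-3 + l}$
$o{\left(K \right)} = 1$ ($o{\left(K \right)} = \frac{2 K}{2 K} = 2 K \frac{1}{2 K} = 1$)
$x{\left(0 \right)} o{\left(-4 \right)} = \frac{1}{-3 + 0} \cdot 1 = \frac{1}{-3} \cdot 1 = \left(- \frac{1}{3}\right) 1 = - \frac{1}{3}$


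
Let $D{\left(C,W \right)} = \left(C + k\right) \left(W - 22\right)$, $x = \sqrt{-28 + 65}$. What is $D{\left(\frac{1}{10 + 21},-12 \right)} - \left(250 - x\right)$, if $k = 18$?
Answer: $- \frac{26756}{31} + \sqrt{37} \approx -857.01$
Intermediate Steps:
$x = \sqrt{37} \approx 6.0828$
$D{\left(C,W \right)} = \left(-22 + W\right) \left(18 + C\right)$ ($D{\left(C,W \right)} = \left(C + 18\right) \left(W - 22\right) = \left(18 + C\right) \left(-22 + W\right) = \left(-22 + W\right) \left(18 + C\right)$)
$D{\left(\frac{1}{10 + 21},-12 \right)} - \left(250 - x\right) = \left(-396 - \frac{22}{10 + 21} + 18 \left(-12\right) + \frac{1}{10 + 21} \left(-12\right)\right) - \left(250 - \sqrt{37}\right) = \left(-396 - \frac{22}{31} - 216 + \frac{1}{31} \left(-12\right)\right) - \left(250 - \sqrt{37}\right) = \left(-396 - \frac{22}{31} - 216 - \frac{12}{31}\right) - \left(250 - \sqrt{37}\right) = - \frac{19006}{31} - \left(250 - \sqrt{37}\right) = - \frac{26756}{31} + \sqrt{37}$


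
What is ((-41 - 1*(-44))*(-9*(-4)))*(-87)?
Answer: -9396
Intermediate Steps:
((-41 - 1*(-44))*(-9*(-4)))*(-87) = ((-41 + 44)*36)*(-87) = (3*36)*(-87) = 108*(-87) = -9396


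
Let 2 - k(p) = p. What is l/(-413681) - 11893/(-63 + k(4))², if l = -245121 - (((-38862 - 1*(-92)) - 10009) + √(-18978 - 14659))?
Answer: -4090363183/1747802225 + I*√33637/413681 ≈ -2.3403 + 0.00044335*I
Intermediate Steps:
k(p) = 2 - p
l = -196342 - I*√33637 (l = -245121 - (((-38862 + 92) - 10009) + √(-33637)) = -245121 - ((-38770 - 10009) + I*√33637) = -245121 - (-48779 + I*√33637) = -245121 + (48779 - I*√33637) = -196342 - I*√33637 ≈ -1.9634e+5 - 183.4*I)
l/(-413681) - 11893/(-63 + k(4))² = (-196342 - I*√33637)/(-413681) - 11893/(-63 + (2 - 1*4))² = (-196342 - I*√33637)*(-1/413681) - 11893/(-63 + (2 - 4))² = (196342/413681 + I*√33637/413681) - 11893/(-63 - 2)² = (196342/413681 + I*√33637/413681) - 11893/((-65)²) = (196342/413681 + I*√33637/413681) - 11893/4225 = -4090363183/1747802225 + I*√33637/413681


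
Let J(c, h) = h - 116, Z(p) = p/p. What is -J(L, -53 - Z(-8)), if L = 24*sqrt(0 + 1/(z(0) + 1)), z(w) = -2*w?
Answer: 170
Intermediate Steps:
Z(p) = 1
L = 24 (L = 24*sqrt(0 + 1/(-2*0 + 1)) = 24*sqrt(0 + 1/(0 + 1)) = 24*sqrt(0 + 1/1) = 24*sqrt(0 + 1) = 24*sqrt(1) = 24*1 = 24)
J(c, h) = -116 + h
-J(L, -53 - Z(-8)) = -(-116 + (-53 - 1*1)) = -(-116 + (-53 - 1)) = -(-116 - 54) = -1*(-170) = 170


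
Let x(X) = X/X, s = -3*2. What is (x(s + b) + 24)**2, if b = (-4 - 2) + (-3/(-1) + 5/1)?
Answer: 625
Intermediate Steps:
b = 2 (b = -6 + (-3*(-1) + 5*1) = -6 + (3 + 5) = -6 + 8 = 2)
s = -6
x(X) = 1
(x(s + b) + 24)**2 = (1 + 24)**2 = 25**2 = 625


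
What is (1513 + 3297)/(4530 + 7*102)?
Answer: 2405/2622 ≈ 0.91724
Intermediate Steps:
(1513 + 3297)/(4530 + 7*102) = 4810/(4530 + 714) = 4810/5244 = 4810*(1/5244) = 2405/2622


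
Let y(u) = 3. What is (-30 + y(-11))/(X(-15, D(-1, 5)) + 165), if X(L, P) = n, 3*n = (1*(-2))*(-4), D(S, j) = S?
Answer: -81/503 ≈ -0.16103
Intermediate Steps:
n = 8/3 (n = ((1*(-2))*(-4))/3 = (-2*(-4))/3 = (⅓)*8 = 8/3 ≈ 2.6667)
X(L, P) = 8/3
(-30 + y(-11))/(X(-15, D(-1, 5)) + 165) = (-30 + 3)/(8/3 + 165) = -27/503/3 = -27*3/503 = -81/503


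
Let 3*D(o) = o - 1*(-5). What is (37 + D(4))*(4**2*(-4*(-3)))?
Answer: 7680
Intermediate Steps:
D(o) = 5/3 + o/3 (D(o) = (o - 1*(-5))/3 = (o + 5)/3 = (5 + o)/3 = 5/3 + o/3)
(37 + D(4))*(4**2*(-4*(-3))) = (37 + (5/3 + (1/3)*4))*(4**2*(-4*(-3))) = (37 + (5/3 + 4/3))*(16*12) = (37 + 3)*192 = 40*192 = 7680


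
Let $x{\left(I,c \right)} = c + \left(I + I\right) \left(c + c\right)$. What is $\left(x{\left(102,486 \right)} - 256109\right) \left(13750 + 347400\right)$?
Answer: $-20706535250$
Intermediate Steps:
$x{\left(I,c \right)} = c + 4 I c$ ($x{\left(I,c \right)} = c + 2 I 2 c = c + 4 I c$)
$\left(x{\left(102,486 \right)} - 256109\right) \left(13750 + 347400\right) = \left(486 \left(1 + 4 \cdot 102\right) - 256109\right) \left(13750 + 347400\right) = \left(486 \left(1 + 408\right) - 256109\right) 361150 = \left(486 \cdot 409 - 256109\right) 361150 = \left(198774 - 256109\right) 361150 = \left(-57335\right) 361150 = -20706535250$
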